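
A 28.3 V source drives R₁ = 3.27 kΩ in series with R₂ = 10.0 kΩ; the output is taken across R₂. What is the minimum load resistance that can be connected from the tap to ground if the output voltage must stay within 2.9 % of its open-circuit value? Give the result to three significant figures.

Output resistance R_th = R₁‖R₂ = (3.27 × 10.0)/13.27 = 2.464 kΩ.
The fractional drop is R_th/(R_th + R_L); requiring this ≤ 0.0290 gives R_L ≥ R_th(1/0.0290 − 1) = 2.464 × 33.48 = 82.5 kΩ.

R_L(min) ≈ 82.5 kΩ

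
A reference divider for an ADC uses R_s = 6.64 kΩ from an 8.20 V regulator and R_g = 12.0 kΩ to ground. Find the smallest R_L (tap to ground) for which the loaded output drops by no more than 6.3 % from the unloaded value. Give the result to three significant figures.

R_L(min) ≈ 63.6 kΩ

Output resistance R_th = R_s‖R_g = (6.64 × 12.0)/18.64 = 4.275 kΩ.
The fractional drop is R_th/(R_th + R_L); requiring this ≤ 0.0630 gives R_L ≥ R_th(1/0.0630 − 1) = 4.275 × 14.87 = 63.6 kΩ.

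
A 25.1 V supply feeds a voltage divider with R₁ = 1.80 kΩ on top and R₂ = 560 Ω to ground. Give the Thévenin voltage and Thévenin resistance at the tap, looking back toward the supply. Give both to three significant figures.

V_th is the open-circuit tap voltage: 25.1 × 560/(1800 + 560) = 5.96 V.
With the supply zeroed, R₁ and R₂ appear in parallel from the tap: R_th = R₁‖R₂ = (1800 × 560)/2360 = 427 Ω.

V_th = 5.96 V, R_th = 427 Ω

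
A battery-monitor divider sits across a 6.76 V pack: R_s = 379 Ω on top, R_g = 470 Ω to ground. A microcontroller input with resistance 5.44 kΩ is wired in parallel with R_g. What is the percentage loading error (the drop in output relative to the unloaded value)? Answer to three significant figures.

The divider's output (Thévenin) resistance is R_s‖R_g = 209.8 Ω.
Fractional drop under load = R_th/(R_th + R_L) = 209.8 / (209.8 + 5440) = 0.03714.
So the output falls by 3.71 %.

3.71 %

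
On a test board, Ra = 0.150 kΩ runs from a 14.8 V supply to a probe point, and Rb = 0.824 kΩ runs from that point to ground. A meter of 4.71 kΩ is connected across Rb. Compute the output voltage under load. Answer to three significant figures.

The load sits in parallel with Rb: Rb‖R_L = (824 × 4710) / (824 + 4710) = 701.3 Ω.
V_out = 14.8 × 701.3 / (150 + 701.3) = 14.8 × 701.3/851.3 = 12.2 V.

V_out ≈ 12.2 V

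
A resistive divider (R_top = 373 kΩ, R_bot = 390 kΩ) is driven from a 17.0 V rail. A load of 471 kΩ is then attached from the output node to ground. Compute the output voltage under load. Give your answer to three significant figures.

V_out ≈ 6.19 V

The load sits in parallel with R_bot: R_bot‖R_L = (390 × 471) / (390 + 471) = 213.3 kΩ.
V_out = 17.0 × 213.3 / (373 + 213.3) = 17.0 × 213.3/586.3 = 6.19 V.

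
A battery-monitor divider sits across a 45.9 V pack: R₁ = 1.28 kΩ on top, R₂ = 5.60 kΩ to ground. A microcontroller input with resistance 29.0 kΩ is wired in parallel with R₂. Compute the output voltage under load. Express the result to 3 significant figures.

The load sits in parallel with R₂: R₂‖R_L = (5.60 × 29.0) / (5.60 + 29.0) = 4.694 kΩ.
V_out = 45.9 × 4.694 / (1.28 + 4.694) = 45.9 × 4.694/5.974 = 36.1 V.

V_out ≈ 36.1 V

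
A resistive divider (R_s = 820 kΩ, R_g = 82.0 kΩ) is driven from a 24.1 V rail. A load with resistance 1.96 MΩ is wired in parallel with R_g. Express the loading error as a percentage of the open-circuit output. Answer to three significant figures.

3.66 %

The divider's output (Thévenin) resistance is R_s‖R_g = 74.55 kΩ.
Fractional drop under load = R_th/(R_th + R_L) = 74.55 / (74.55 + 1960) = 0.03664.
So the output falls by 3.66 %.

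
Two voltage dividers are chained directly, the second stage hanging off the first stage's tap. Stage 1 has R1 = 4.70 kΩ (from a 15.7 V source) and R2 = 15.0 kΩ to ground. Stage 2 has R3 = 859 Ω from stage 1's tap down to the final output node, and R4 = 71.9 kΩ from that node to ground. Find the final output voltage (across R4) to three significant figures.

Stage 2 presents R3+R4 = 72760 Ω as a load on stage 1's tap.
Stage 1's lower leg becomes R2‖(R3+R4) = 12440 Ω, so V_mid = 15.7 × 12440/17140 = 11.39 V.
Stage 2 is itself unloaded: V_out = V_mid × R4/(R3+R4) = 11.39 × 71900/72760 = 11.3 V.

V_out ≈ 11.3 V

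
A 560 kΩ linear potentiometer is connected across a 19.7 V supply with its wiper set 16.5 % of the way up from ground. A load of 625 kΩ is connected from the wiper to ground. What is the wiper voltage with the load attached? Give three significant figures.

V ≈ 2.89 V

The wiper splits the pot into (1−α)R = 467.6 kΩ above and αR = 92.40 kΩ below.
Lower section ‖ load = 80.50 kΩ.
V_wiper = 19.7 × 80.50/(467.6 + 80.50) = 2.89 V.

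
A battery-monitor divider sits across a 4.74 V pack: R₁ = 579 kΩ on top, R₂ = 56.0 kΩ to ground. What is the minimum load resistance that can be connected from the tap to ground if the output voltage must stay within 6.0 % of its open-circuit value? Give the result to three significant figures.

Output resistance R_th = R₁‖R₂ = (579 × 56.0)/635.0 = 51.06 kΩ.
The fractional drop is R_th/(R_th + R_L); requiring this ≤ 0.0600 gives R_L ≥ R_th(1/0.0600 − 1) = 51.06 × 15.67 = 800 kΩ.

R_L(min) ≈ 800 kΩ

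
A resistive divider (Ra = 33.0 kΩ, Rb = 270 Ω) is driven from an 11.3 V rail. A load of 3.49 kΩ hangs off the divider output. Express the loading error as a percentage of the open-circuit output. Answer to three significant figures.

The divider's output (Thévenin) resistance is Ra‖Rb = 267.8 Ω.
Fractional drop under load = R_th/(R_th + R_L) = 267.8 / (267.8 + 3490) = 0.07127.
So the output falls by 7.13 %.

7.13 %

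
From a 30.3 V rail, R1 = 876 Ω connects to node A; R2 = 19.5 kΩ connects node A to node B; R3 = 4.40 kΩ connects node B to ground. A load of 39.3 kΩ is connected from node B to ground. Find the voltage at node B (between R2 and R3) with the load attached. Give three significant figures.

V ≈ 4.93 V

At node B, R3 is in parallel with the load: R3‖R_L = 3957 Ω.
Below node A the resistance is R2 + (R3‖R_L) = 23460 Ω, so V_A = 30.3 × 23460/24330 = 29.21 V.
Then V_B = V_A × (R3‖R_L)/(R2 + R3‖R_L) = 29.21 × 3957/23460 = 4.93 V.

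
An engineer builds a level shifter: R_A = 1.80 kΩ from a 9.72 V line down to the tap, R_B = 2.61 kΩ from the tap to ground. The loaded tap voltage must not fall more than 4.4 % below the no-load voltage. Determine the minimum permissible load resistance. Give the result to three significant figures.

R_L(min) ≈ 23.1 kΩ

Output resistance R_th = R_A‖R_B = (1.80 × 2.61)/4.410 = 1.065 kΩ.
The fractional drop is R_th/(R_th + R_L); requiring this ≤ 0.0440 gives R_L ≥ R_th(1/0.0440 − 1) = 1.065 × 21.73 = 23.1 kΩ.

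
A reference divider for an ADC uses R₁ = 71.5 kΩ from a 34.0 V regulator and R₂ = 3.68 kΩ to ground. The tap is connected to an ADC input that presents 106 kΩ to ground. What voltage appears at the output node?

V_out ≈ 1.61 V

The load sits in parallel with R₂: R₂‖R_L = (3.68 × 106) / (3.68 + 106) = 3.557 kΩ.
V_out = 34.0 × 3.557 / (71.5 + 3.557) = 34.0 × 3.557/75.06 = 1.61 V.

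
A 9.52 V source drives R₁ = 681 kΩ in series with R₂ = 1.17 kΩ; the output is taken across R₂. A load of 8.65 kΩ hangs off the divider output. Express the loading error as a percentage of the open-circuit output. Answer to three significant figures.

Unloaded V = 9.52 × 1.17/682.2 = 0.016328 V.
Loaded: R₂‖R_L = 1.031 kΩ, giving V = 9.52 × 1.031/682.0 = 0.014385 V.
Drop = (0.016328 − 0.014385) / 0.016328 = 11.9 %.

11.9 %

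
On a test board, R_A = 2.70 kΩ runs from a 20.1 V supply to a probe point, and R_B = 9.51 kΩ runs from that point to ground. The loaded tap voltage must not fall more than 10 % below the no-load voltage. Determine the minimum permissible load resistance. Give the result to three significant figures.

Output resistance R_th = R_A‖R_B = (2.70 × 9.51)/12.21 = 2.103 kΩ.
The fractional drop is R_th/(R_th + R_L); requiring this ≤ 0.100 gives R_L ≥ R_th(1/0.100 − 1) = 2.103 × 9.000 = 18.9 kΩ.

R_L(min) ≈ 18.9 kΩ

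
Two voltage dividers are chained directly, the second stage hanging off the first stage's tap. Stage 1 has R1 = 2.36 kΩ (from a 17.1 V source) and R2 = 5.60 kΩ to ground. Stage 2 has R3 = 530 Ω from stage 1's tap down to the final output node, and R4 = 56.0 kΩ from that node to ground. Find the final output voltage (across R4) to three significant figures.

V_out ≈ 11.6 V

Stage 2 presents R3+R4 = 56530 Ω as a load on stage 1's tap.
Stage 1's lower leg becomes R2‖(R3+R4) = 5095 Ω, so V_mid = 17.1 × 5095/7455 = 11.69 V.
Stage 2 is itself unloaded: V_out = V_mid × R4/(R3+R4) = 11.69 × 56000/56530 = 11.6 V.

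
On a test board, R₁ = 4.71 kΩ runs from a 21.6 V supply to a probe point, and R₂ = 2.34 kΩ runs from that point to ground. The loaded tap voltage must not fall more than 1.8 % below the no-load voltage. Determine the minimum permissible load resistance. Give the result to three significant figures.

R_L(min) ≈ 85.3 kΩ

Output resistance R_th = R₁‖R₂ = (4.71 × 2.34)/7.050 = 1.563 kΩ.
The fractional drop is R_th/(R_th + R_L); requiring this ≤ 0.0180 gives R_L ≥ R_th(1/0.0180 − 1) = 1.563 × 54.56 = 85.3 kΩ.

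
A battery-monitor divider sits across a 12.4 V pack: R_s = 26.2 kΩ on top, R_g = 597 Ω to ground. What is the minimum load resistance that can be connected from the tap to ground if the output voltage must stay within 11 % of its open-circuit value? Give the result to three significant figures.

Output resistance R_th = R_s‖R_g = (26200 × 597)/26800 = 583.7 Ω.
The fractional drop is R_th/(R_th + R_L); requiring this ≤ 0.110 gives R_L ≥ R_th(1/0.110 − 1) = 583.7 × 8.091 = 4.72 kΩ.

R_L(min) ≈ 4.72 kΩ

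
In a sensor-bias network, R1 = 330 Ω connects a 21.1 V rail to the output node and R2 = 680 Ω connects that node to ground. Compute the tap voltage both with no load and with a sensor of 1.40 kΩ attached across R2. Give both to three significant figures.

Unloaded: 14.2 V; loaded: 12.3 V

Open-circuit: V = 21.1 × 680/(330 + 680) = 14.2 V.
With the load, R2 becomes R2‖R_L = 457.7 Ω, so V = 21.1 × 457.7/787.7 = 12.3 V.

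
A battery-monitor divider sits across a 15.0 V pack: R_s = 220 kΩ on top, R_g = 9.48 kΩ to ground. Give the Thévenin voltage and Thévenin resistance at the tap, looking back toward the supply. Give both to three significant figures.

V_th is the open-circuit tap voltage: 15.0 × 9.48/(220 + 9.48) = 0.620 V.
With the supply zeroed, R_s and R_g appear in parallel from the tap: R_th = R_s‖R_g = (220 × 9.48)/229.5 = 9.09 kΩ.

V_th = 0.620 V, R_th = 9.09 kΩ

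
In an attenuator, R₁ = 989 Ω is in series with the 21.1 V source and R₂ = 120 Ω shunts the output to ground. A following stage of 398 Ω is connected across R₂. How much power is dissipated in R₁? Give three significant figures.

Total resistance from the source is R₁ + (R₂‖R_L) = 1081 Ω, so I = 21.1/1081 Ω = 19.52 mA.
P = I²·R₁ = (19.52 mA)² × 989 Ω = 377 mW.

P ≈ 377 mW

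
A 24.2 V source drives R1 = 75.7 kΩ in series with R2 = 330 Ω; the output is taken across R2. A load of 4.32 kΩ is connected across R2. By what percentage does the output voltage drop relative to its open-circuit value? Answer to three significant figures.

7.07 %

The divider's output (Thévenin) resistance is R1‖R2 = 328.6 Ω.
Fractional drop under load = R_th/(R_th + R_L) = 328.6 / (328.6 + 4320) = 0.07068.
So the output falls by 7.07 %.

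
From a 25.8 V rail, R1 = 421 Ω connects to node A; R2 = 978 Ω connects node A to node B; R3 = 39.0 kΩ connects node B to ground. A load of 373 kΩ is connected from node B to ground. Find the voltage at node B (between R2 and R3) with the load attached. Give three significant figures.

V ≈ 24.8 V

At node B, R3 is in parallel with the load: R3‖R_L = 35310 Ω.
Below node A the resistance is R2 + (R3‖R_L) = 36290 Ω, so V_A = 25.8 × 36290/36710 = 25.50 V.
Then V_B = V_A × (R3‖R_L)/(R2 + R3‖R_L) = 25.50 × 35310/36290 = 24.8 V.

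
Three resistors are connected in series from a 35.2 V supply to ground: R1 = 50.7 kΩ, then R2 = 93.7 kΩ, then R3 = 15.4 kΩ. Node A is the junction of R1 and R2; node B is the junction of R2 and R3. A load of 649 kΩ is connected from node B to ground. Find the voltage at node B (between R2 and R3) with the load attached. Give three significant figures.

At node B, R3 is in parallel with the load: R3‖R_L = 15.04 kΩ.
Below node A the resistance is R2 + (R3‖R_L) = 108.7 kΩ, so V_A = 35.2 × 108.7/159.4 = 24.01 V.
Then V_B = V_A × (R3‖R_L)/(R2 + R3‖R_L) = 24.01 × 15.04/108.7 = 3.32 V.

V ≈ 3.32 V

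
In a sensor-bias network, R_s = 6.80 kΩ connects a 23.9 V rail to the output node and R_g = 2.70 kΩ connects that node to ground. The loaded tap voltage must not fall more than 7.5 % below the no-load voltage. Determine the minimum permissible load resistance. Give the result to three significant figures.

Output resistance R_th = R_s‖R_g = (6.80 × 2.70)/9.500 = 1.933 kΩ.
The fractional drop is R_th/(R_th + R_L); requiring this ≤ 0.0750 gives R_L ≥ R_th(1/0.0750 − 1) = 1.933 × 12.33 = 23.8 kΩ.

R_L(min) ≈ 23.8 kΩ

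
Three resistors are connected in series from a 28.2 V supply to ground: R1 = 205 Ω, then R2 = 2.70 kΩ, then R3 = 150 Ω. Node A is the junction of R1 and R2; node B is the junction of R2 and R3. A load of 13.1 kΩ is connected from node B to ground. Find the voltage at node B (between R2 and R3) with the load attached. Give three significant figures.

At node B, R3 is in parallel with the load: R3‖R_L = 148.3 Ω.
Below node A the resistance is R2 + (R3‖R_L) = 2848 Ω, so V_A = 28.2 × 2848/3053 = 26.31 V.
Then V_B = V_A × (R3‖R_L)/(R2 + R3‖R_L) = 26.31 × 148.3/2848 = 1.37 V.

V ≈ 1.37 V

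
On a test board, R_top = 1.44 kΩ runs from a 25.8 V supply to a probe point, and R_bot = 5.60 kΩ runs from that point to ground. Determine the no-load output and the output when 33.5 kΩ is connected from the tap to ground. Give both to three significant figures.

Unloaded: 20.5 V; loaded: 19.8 V

Open-circuit: V = 25.8 × 5.60/(1.44 + 5.60) = 20.5 V.
With the load, R_bot becomes R_bot‖R_L = 4.798 kΩ, so V = 25.8 × 4.798/6.238 = 19.8 V.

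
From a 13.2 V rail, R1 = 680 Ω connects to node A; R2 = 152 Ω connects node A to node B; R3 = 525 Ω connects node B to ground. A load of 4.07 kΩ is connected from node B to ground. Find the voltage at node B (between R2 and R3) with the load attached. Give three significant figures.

At node B, R3 is in parallel with the load: R3‖R_L = 465.0 Ω.
Below node A the resistance is R2 + (R3‖R_L) = 617.0 Ω, so V_A = 13.2 × 617.0/1297 = 6.280 V.
Then V_B = V_A × (R3‖R_L)/(R2 + R3‖R_L) = 6.280 × 465.0/617.0 = 4.73 V.

V ≈ 4.73 V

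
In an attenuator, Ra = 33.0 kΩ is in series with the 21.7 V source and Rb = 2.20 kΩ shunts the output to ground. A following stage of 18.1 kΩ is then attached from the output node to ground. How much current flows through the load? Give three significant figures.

I_L ≈ 0.0673 mA

Rb‖R_L = 1.962 kΩ; V_out = 21.7 × 1.962/34.96 = 1.218 V.
I_L = V_out / R_L = 1.218 / 18.1 kΩ = 0.0673 mA.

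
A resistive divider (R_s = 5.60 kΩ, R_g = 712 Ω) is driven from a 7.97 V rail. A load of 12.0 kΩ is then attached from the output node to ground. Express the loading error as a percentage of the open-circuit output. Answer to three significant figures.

5.00 %

The divider's output (Thévenin) resistance is R_s‖R_g = 631.7 Ω.
Fractional drop under load = R_th/(R_th + R_L) = 631.7 / (631.7 + 12000) = 0.05001.
So the output falls by 5.00 %.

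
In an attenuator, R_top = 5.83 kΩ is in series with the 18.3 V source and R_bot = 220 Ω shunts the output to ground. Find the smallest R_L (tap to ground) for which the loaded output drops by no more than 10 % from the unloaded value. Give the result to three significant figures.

Output resistance R_th = R_top‖R_bot = (5830 × 220)/6050 = 212.0 Ω.
The fractional drop is R_th/(R_th + R_L); requiring this ≤ 0.100 gives R_L ≥ R_th(1/0.100 − 1) = 212.0 × 9.000 = 1.91 kΩ.

R_L(min) ≈ 1.91 kΩ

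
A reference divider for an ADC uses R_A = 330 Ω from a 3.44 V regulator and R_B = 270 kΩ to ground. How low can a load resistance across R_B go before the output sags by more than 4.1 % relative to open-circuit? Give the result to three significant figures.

R_L(min) ≈ 7.71 kΩ

Output resistance R_th = R_A‖R_B = (330 × 270000)/270300 = 329.6 Ω.
The fractional drop is R_th/(R_th + R_L); requiring this ≤ 0.0410 gives R_L ≥ R_th(1/0.0410 − 1) = 329.6 × 23.39 = 7.71 kΩ.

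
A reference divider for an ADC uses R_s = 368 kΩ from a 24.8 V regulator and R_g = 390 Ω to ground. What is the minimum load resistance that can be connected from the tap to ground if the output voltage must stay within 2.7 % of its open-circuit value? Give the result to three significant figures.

Output resistance R_th = R_s‖R_g = (368000 × 390)/368400 = 389.6 Ω.
The fractional drop is R_th/(R_th + R_L); requiring this ≤ 0.0270 gives R_L ≥ R_th(1/0.0270 − 1) = 389.6 × 36.04 = 14.0 kΩ.

R_L(min) ≈ 14.0 kΩ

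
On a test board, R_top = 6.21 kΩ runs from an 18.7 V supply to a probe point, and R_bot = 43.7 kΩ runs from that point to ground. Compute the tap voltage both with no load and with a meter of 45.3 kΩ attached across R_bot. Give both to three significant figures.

Open-circuit: V = 18.7 × 43.7/(6.21 + 43.7) = 16.4 V.
With the load, R_bot becomes R_bot‖R_L = 22.24 kΩ, so V = 18.7 × 22.24/28.45 = 14.6 V.

Unloaded: 16.4 V; loaded: 14.6 V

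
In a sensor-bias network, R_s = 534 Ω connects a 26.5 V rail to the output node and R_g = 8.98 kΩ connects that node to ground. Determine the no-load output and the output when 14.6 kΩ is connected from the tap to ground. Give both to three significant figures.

Unloaded: 25.0 V; loaded: 24.2 V

Open-circuit: V = 26.5 × 8980/(534 + 8980) = 25.0 V.
With the load, R_g becomes R_g‖R_L = 5560 Ω, so V = 26.5 × 5560/6094 = 24.2 V.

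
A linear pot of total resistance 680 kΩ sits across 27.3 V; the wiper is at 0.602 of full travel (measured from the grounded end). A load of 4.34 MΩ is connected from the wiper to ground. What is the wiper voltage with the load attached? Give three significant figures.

V ≈ 15.8 V

The wiper splits the pot into (1−α)R = 270.6 kΩ above and αR = 409.4 kΩ below.
Lower section ‖ load = 374.1 kΩ.
V_wiper = 27.3 × 374.1/(270.6 + 374.1) = 15.8 V.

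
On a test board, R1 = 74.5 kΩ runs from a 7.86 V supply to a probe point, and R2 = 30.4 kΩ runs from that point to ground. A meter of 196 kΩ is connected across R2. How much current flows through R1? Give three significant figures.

I ≈ 0.0780 mA

R2‖R_L = 26.32 kΩ, so the source sees R1 + R2‖R_L = 100.8 kΩ.
I = 7.86 V / 100.8 kΩ = 0.0780 mA.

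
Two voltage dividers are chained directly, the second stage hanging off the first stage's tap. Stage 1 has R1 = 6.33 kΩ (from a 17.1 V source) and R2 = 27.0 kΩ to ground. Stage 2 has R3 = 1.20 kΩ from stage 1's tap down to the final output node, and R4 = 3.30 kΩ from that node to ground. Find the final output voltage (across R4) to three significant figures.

V_out ≈ 4.75 V

Stage 2 presents R3+R4 = 4.500 kΩ as a load on stage 1's tap.
Stage 1's lower leg becomes R2‖(R3+R4) = 3.857 kΩ, so V_mid = 17.1 × 3.857/10.19 = 6.475 V.
Stage 2 is itself unloaded: V_out = V_mid × R4/(R3+R4) = 6.475 × 3.30/4.500 = 4.75 V.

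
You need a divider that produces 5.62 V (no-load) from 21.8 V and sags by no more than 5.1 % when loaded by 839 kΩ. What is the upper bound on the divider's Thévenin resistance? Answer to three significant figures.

Loading drop = R_th/(R_th + R_L) ≤ 0.0510, so R_th ≤ R_L · ε/(1−ε) = 839 kΩ × 0.0510/0.9490 = 45.1 kΩ.

R_th ≤ 45.1 kΩ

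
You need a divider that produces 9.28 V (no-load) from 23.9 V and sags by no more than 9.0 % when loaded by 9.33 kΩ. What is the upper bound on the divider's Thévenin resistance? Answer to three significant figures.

R_th ≤ 923 Ω

Loading drop = R_th/(R_th + R_L) ≤ 0.0900, so R_th ≤ R_L · ε/(1−ε) = 9.33 kΩ × 0.0900/0.9100 = 923 Ω.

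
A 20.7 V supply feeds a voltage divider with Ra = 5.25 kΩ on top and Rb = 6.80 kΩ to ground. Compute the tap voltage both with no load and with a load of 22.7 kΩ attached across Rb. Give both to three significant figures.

Unloaded: 11.7 V; loaded: 10.3 V

Open-circuit: V = 20.7 × 6.80/(5.25 + 6.80) = 11.7 V.
With the load, Rb becomes Rb‖R_L = 5.233 kΩ, so V = 20.7 × 5.233/10.48 = 10.3 V.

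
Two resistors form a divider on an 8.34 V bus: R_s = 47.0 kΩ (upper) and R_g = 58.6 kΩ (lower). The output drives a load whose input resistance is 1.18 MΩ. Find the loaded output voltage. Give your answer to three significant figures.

V_out ≈ 4.53 V

The load sits in parallel with R_g: R_g‖R_L = (58.6 × 1180) / (58.6 + 1180) = 55.83 kΩ.
V_out = 8.34 × 55.83 / (47.0 + 55.83) = 8.34 × 55.83/102.8 = 4.53 V.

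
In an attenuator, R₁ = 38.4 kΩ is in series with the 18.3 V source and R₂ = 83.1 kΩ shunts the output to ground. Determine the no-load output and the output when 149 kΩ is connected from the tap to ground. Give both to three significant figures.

Open-circuit: V = 18.3 × 83.1/(38.4 + 83.1) = 12.5 V.
With the load, R₂ becomes R₂‖R_L = 53.35 kΩ, so V = 18.3 × 53.35/91.75 = 10.6 V.

Unloaded: 12.5 V; loaded: 10.6 V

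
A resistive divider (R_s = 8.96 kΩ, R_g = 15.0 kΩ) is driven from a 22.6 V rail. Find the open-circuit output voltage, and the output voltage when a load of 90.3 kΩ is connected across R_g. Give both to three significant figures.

Unloaded: 14.1 V; loaded: 13.3 V

Open-circuit: V = 22.6 × 15.0/(8.96 + 15.0) = 14.1 V.
With the load, R_g becomes R_g‖R_L = 12.86 kΩ, so V = 22.6 × 12.86/21.82 = 13.3 V.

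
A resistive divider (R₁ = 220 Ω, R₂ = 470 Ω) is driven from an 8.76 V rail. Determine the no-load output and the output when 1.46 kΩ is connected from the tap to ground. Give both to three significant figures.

Unloaded: 5.97 V; loaded: 5.41 V

Open-circuit: V = 8.76 × 470/(220 + 470) = 5.97 V.
With the load, R₂ becomes R₂‖R_L = 355.5 Ω, so V = 8.76 × 355.5/575.5 = 5.41 V.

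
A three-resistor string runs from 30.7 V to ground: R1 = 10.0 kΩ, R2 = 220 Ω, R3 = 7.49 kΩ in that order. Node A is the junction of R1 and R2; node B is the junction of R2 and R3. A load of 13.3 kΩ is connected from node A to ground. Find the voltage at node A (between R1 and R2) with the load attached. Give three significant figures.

Below node A the series string R2+R3 = 7710 Ω sits in parallel with the 13300 Ω load: 4881 Ω.
V_A = 30.7 × 4881/(10000 + 4881) = 10.1 V.

V ≈ 10.1 V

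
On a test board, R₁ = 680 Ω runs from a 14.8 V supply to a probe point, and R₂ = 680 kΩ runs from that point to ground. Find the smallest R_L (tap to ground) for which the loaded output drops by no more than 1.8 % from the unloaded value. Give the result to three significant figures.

R_L(min) ≈ 37.1 kΩ

Output resistance R_th = R₁‖R₂ = (680 × 680000)/680700 = 679.3 Ω.
The fractional drop is R_th/(R_th + R_L); requiring this ≤ 0.0180 gives R_L ≥ R_th(1/0.0180 − 1) = 679.3 × 54.56 = 37.1 kΩ.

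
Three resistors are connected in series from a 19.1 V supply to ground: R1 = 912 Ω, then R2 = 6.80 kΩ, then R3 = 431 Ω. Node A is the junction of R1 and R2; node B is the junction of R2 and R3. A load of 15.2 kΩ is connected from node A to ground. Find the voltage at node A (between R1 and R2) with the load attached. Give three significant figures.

Below node A the series string R2+R3 = 7231 Ω sits in parallel with the 15200 Ω load: 4900 Ω.
V_A = 19.1 × 4900/(912 + 4900) = 16.1 V.

V ≈ 16.1 V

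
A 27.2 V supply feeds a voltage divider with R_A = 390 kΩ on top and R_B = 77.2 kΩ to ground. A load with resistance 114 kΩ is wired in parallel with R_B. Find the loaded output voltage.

V_out ≈ 2.87 V

The load sits in parallel with R_B: R_B‖R_L = (77.2 × 114) / (77.2 + 114) = 46.03 kΩ.
V_out = 27.2 × 46.03 / (390 + 46.03) = 27.2 × 46.03/436.0 = 2.87 V.
(Unloaded it would have been 4.49 V.)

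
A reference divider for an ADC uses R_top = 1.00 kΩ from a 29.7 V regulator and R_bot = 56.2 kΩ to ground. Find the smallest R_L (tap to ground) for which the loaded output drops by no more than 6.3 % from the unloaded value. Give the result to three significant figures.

R_L(min) ≈ 14.6 kΩ

Output resistance R_th = R_top‖R_bot = (1000 × 56200)/57200 = 982.5 Ω.
The fractional drop is R_th/(R_th + R_L); requiring this ≤ 0.0630 gives R_L ≥ R_th(1/0.0630 − 1) = 982.5 × 14.87 = 14.6 kΩ.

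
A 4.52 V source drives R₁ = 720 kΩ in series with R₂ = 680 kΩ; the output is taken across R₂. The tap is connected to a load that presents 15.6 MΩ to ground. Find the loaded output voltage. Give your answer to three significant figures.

V_out ≈ 2.15 V

The load sits in parallel with R₂: R₂‖R_L = (680 × 15600) / (680 + 15600) = 651.6 kΩ.
V_out = 4.52 × 651.6 / (720 + 651.6) = 4.52 × 651.6/1372 = 2.15 V.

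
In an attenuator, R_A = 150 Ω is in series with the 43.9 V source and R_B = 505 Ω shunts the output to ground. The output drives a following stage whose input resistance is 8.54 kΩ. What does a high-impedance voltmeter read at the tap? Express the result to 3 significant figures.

V_out ≈ 33.4 V

The load sits in parallel with R_B: R_B‖R_L = (505 × 8540) / (505 + 8540) = 476.8 Ω.
V_out = 43.9 × 476.8 / (150 + 476.8) = 43.9 × 476.8/626.8 = 33.4 V.
(Unloaded it would have been 33.8 V.)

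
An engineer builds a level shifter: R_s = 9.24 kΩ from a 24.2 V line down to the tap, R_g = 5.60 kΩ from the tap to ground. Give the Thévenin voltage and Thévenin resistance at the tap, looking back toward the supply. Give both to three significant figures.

V_th = 9.13 V, R_th = 3.49 kΩ

V_th is the open-circuit tap voltage: 24.2 × 5.60/(9.24 + 5.60) = 9.13 V.
With the supply zeroed, R_s and R_g appear in parallel from the tap: R_th = R_s‖R_g = (9.24 × 5.60)/14.84 = 3.49 kΩ.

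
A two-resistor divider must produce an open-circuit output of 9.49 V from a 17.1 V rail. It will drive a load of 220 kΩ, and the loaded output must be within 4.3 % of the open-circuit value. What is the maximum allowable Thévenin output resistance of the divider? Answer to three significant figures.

Loading drop = R_th/(R_th + R_L) ≤ 0.0430, so R_th ≤ R_L · ε/(1−ε) = 220 kΩ × 0.0430/0.9570 = 9.89 kΩ.

R_th ≤ 9.89 kΩ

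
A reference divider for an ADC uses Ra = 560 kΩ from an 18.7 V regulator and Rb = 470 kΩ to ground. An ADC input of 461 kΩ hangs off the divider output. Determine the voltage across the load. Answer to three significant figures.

The load sits in parallel with Rb: Rb‖R_L = (470 × 461) / (470 + 461) = 232.7 kΩ.
V_out = 18.7 × 232.7 / (560 + 232.7) = 18.7 × 232.7/792.7 = 5.49 V.

V_out ≈ 5.49 V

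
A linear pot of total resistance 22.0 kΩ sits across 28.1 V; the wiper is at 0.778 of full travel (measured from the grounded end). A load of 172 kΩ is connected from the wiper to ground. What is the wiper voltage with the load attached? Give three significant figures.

V ≈ 21.4 V

The wiper splits the pot into (1−α)R = 4.884 kΩ above and αR = 17.12 kΩ below.
Lower section ‖ load = 15.57 kΩ.
V_wiper = 28.1 × 15.57/(4.884 + 15.57) = 21.4 V.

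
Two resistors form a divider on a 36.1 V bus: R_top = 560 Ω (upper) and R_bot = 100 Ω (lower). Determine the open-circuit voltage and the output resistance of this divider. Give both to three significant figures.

V_th = 5.47 V, R_th = 84.8 Ω

V_th is the open-circuit tap voltage: 36.1 × 100/(560 + 100) = 5.47 V.
With the supply zeroed, R_top and R_bot appear in parallel from the tap: R_th = R_top‖R_bot = (560 × 100)/660.0 = 84.8 Ω.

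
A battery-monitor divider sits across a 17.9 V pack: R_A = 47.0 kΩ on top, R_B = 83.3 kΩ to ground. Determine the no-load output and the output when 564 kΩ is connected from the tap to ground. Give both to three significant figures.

Open-circuit: V = 17.9 × 83.3/(47.0 + 83.3) = 11.4 V.
With the load, R_B becomes R_B‖R_L = 72.58 kΩ, so V = 17.9 × 72.58/119.6 = 10.9 V.

Unloaded: 11.4 V; loaded: 10.9 V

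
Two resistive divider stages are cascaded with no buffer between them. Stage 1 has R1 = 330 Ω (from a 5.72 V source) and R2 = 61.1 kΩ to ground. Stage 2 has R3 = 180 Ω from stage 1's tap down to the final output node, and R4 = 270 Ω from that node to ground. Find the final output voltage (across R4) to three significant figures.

V_out ≈ 1.97 V

Stage 2 presents R3+R4 = 450.0 Ω as a load on stage 1's tap.
Stage 1's lower leg becomes R2‖(R3+R4) = 446.7 Ω, so V_mid = 5.72 × 446.7/776.7 = 3.290 V.
Stage 2 is itself unloaded: V_out = V_mid × R4/(R3+R4) = 3.290 × 270/450.0 = 1.97 V.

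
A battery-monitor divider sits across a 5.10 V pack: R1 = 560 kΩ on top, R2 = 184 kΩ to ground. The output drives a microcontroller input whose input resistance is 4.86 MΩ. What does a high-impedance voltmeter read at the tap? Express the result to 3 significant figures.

The load sits in parallel with R2: R2‖R_L = (184 × 4860) / (184 + 4860) = 177.3 kΩ.
V_out = 5.10 × 177.3 / (560 + 177.3) = 5.10 × 177.3/737.3 = 1.23 V.

V_out ≈ 1.23 V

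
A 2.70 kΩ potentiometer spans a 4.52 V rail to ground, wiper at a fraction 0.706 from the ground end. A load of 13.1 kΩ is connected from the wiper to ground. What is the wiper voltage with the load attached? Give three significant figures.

V ≈ 3.06 V

The wiper splits the pot into (1−α)R = 793.8 Ω above and αR = 1906 Ω below.
Lower section ‖ load = 1664 Ω.
V_wiper = 4.52 × 1664/(793.8 + 1664) = 3.06 V.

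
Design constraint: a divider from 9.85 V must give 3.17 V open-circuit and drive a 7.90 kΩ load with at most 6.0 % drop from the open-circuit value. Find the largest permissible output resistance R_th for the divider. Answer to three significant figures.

R_th ≤ 504 Ω

Loading drop = R_th/(R_th + R_L) ≤ 0.0600, so R_th ≤ R_L · ε/(1−ε) = 7.90 kΩ × 0.0600/0.9400 = 504 Ω.
(Any R1, R2 with R2/(R1+R2) = 0.322 and R1‖R2 ≤ 504 Ω will meet the spec.)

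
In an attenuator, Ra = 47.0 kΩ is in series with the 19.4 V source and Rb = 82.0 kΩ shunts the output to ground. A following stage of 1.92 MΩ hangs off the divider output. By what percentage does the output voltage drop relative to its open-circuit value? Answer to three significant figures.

The divider's output (Thévenin) resistance is Ra‖Rb = 29.88 kΩ.
Fractional drop under load = R_th/(R_th + R_L) = 29.88 / (29.88 + 1920) = 0.01532.
So the output falls by 1.53 %.

1.53 %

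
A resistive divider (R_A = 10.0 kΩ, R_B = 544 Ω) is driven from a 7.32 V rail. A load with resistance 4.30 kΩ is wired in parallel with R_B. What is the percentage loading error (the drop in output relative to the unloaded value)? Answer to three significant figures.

The divider's output (Thévenin) resistance is R_A‖R_B = 515.9 Ω.
Fractional drop under load = R_th/(R_th + R_L) = 515.9 / (515.9 + 4300) = 0.1071.
So the output falls by 10.7 %.

10.7 %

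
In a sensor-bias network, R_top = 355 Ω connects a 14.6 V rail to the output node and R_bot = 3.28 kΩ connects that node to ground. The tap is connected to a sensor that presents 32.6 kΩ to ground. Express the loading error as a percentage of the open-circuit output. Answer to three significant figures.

0.973 %

The divider's output (Thévenin) resistance is R_top‖R_bot = 320.3 Ω.
Fractional drop under load = R_th/(R_th + R_L) = 320.3 / (320.3 + 32600) = 0.009730.
So the output falls by 0.973 %.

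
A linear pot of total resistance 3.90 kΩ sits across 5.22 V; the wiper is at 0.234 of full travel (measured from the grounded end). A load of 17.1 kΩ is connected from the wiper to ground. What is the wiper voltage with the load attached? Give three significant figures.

V ≈ 1.17 V

The wiper splits the pot into (1−α)R = 2987 Ω above and αR = 912.6 Ω below.
Lower section ‖ load = 866.4 Ω.
V_wiper = 5.22 × 866.4/(2987 + 866.4) = 1.17 V.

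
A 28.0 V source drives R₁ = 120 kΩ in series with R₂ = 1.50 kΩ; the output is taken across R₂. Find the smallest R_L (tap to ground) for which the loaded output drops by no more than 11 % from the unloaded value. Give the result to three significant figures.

Output resistance R_th = R₁‖R₂ = (120 × 1.50)/121.5 = 1.481 kΩ.
The fractional drop is R_th/(R_th + R_L); requiring this ≤ 0.110 gives R_L ≥ R_th(1/0.110 − 1) = 1.481 × 8.091 = 12.0 kΩ.

R_L(min) ≈ 12.0 kΩ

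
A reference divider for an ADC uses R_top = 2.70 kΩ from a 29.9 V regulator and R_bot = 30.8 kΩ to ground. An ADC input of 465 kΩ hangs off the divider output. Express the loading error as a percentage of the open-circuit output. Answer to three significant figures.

0.531 %

The divider's output (Thévenin) resistance is R_top‖R_bot = 2.482 kΩ.
Fractional drop under load = R_th/(R_th + R_L) = 2.482 / (2.482 + 465) = 0.005310.
So the output falls by 0.531 %.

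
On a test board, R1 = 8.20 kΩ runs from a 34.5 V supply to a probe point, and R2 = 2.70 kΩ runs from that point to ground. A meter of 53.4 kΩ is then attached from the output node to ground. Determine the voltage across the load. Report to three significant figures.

V_out ≈ 8.23 V

The load sits in parallel with R2: R2‖R_L = (2.70 × 53.4) / (2.70 + 53.4) = 2.570 kΩ.
V_out = 34.5 × 2.570 / (8.20 + 2.570) = 34.5 × 2.570/10.77 = 8.23 V.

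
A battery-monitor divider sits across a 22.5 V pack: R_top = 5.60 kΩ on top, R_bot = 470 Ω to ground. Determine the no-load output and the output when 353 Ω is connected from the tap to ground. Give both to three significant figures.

Open-circuit: V = 22.5 × 470/(5600 + 470) = 1.74 V.
With the load, R_bot becomes R_bot‖R_L = 201.6 Ω, so V = 22.5 × 201.6/5802 = 0.782 V.

Unloaded: 1.74 V; loaded: 0.782 V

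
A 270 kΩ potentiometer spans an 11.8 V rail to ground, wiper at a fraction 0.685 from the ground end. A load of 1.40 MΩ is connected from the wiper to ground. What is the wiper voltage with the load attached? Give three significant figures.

V ≈ 7.76 V

The wiper splits the pot into (1−α)R = 85.05 kΩ above and αR = 184.9 kΩ below.
Lower section ‖ load = 163.4 kΩ.
V_wiper = 11.8 × 163.4/(85.05 + 163.4) = 7.76 V.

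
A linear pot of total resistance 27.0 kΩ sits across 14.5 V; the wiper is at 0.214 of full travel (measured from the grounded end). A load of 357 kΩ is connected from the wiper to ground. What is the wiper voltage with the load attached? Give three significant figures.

The wiper splits the pot into (1−α)R = 21.22 kΩ above and αR = 5.778 kΩ below.
Lower section ‖ load = 5.686 kΩ.
V_wiper = 14.5 × 5.686/(21.22 + 5.686) = 3.06 V.

V ≈ 3.06 V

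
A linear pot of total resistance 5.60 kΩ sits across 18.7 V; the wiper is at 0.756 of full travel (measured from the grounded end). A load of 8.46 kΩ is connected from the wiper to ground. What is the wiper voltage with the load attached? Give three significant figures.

The wiper splits the pot into (1−α)R = 1.366 kΩ above and αR = 4.234 kΩ below.
Lower section ‖ load = 2.822 kΩ.
V_wiper = 18.7 × 2.822/(1.366 + 2.822) = 12.6 V.

V ≈ 12.6 V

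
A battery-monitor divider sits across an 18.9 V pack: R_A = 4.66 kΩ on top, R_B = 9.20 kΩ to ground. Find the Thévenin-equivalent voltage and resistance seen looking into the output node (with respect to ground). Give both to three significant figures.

V_th = 12.5 V, R_th = 3.09 kΩ

V_th is the open-circuit tap voltage: 18.9 × 9.20/(4.66 + 9.20) = 12.5 V.
With the supply zeroed, R_A and R_B appear in parallel from the tap: R_th = R_A‖R_B = (4.66 × 9.20)/13.86 = 3.09 kΩ.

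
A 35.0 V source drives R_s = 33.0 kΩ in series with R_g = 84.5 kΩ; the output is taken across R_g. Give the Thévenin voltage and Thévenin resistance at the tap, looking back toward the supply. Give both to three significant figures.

V_th = 25.2 V, R_th = 23.7 kΩ

V_th is the open-circuit tap voltage: 35.0 × 84.5/(33.0 + 84.5) = 25.2 V.
With the supply zeroed, R_s and R_g appear in parallel from the tap: R_th = R_s‖R_g = (33.0 × 84.5)/117.5 = 23.7 kΩ.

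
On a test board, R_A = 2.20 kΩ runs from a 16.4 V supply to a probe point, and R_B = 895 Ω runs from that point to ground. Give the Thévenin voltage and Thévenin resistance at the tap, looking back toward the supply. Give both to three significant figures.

V_th = 4.74 V, R_th = 636 Ω

V_th is the open-circuit tap voltage: 16.4 × 895/(2200 + 895) = 4.74 V.
With the supply zeroed, R_A and R_B appear in parallel from the tap: R_th = R_A‖R_B = (2200 × 895)/3095 = 636 Ω.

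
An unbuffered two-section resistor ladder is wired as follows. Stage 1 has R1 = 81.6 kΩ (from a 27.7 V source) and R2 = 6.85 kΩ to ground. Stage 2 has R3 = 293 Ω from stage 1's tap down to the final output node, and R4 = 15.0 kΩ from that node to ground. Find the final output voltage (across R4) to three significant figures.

V_out ≈ 1.49 V

Stage 2 presents R3+R4 = 15290 Ω as a load on stage 1's tap.
Stage 1's lower leg becomes R2‖(R3+R4) = 4731 Ω, so V_mid = 27.7 × 4731/86330 = 1.518 V.
Stage 2 is itself unloaded: V_out = V_mid × R4/(R3+R4) = 1.518 × 15000/15290 = 1.49 V.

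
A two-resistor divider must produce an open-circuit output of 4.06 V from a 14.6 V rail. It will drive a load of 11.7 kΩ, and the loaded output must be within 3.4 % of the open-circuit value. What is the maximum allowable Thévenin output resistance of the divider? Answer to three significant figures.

Loading drop = R_th/(R_th + R_L) ≤ 0.0340, so R_th ≤ R_L · ε/(1−ε) = 11.7 kΩ × 0.0340/0.9660 = 412 Ω.

R_th ≤ 412 Ω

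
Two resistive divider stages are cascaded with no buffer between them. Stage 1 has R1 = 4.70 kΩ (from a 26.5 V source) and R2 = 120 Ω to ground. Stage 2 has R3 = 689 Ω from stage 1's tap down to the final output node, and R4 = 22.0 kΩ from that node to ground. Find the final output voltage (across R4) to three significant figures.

Stage 2 presents R3+R4 = 22690 Ω as a load on stage 1's tap.
Stage 1's lower leg becomes R2‖(R3+R4) = 119.4 Ω, so V_mid = 26.5 × 119.4/4819 = 0.6564 V.
Stage 2 is itself unloaded: V_out = V_mid × R4/(R3+R4) = 0.6564 × 22000/22690 = 0.636 V.

V_out ≈ 0.636 V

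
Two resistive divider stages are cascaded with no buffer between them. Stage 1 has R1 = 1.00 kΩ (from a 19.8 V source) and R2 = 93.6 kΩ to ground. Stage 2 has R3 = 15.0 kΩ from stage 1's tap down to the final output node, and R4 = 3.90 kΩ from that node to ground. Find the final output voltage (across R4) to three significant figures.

Stage 2 presents R3+R4 = 18.90 kΩ as a load on stage 1's tap.
Stage 1's lower leg becomes R2‖(R3+R4) = 15.72 kΩ, so V_mid = 19.8 × 15.72/16.72 = 18.62 V.
Stage 2 is itself unloaded: V_out = V_mid × R4/(R3+R4) = 18.62 × 3.90/18.90 = 3.84 V.

V_out ≈ 3.84 V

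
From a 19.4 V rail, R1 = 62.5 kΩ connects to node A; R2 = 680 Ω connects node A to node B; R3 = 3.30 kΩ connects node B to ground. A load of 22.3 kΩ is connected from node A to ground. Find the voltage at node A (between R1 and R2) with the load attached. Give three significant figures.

V ≈ 0.995 V

Below node A the series string R2+R3 = 3980 Ω sits in parallel with the 22300 Ω load: 3377 Ω.
V_A = 19.4 × 3377/(62500 + 3377) = 0.995 V.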